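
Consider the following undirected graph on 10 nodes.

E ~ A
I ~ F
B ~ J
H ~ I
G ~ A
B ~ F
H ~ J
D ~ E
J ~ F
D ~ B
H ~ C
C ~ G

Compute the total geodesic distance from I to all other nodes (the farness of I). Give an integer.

Distances from I: A:4, B:2, C:2, D:3, E:4, F:1, G:3, H:1, J:2.
Sum = 4 + 2 + 2 + 3 + 4 + 1 + 3 + 1 + 2 = 22.

22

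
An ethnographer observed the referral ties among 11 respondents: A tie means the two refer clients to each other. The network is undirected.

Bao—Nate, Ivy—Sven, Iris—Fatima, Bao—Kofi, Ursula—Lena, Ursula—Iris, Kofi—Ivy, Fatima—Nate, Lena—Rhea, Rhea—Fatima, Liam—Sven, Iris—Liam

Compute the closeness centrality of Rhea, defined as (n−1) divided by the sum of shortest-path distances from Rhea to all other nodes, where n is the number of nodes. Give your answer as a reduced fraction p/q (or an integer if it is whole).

Distances from Rhea: Bao:3, Fatima:1, Iris:2, Ivy:5, Kofi:4, Lena:1, Liam:3, Nate:2, Sven:4, Ursula:2. Sum = 27.
n = 11, so closeness = 10/27.

10/27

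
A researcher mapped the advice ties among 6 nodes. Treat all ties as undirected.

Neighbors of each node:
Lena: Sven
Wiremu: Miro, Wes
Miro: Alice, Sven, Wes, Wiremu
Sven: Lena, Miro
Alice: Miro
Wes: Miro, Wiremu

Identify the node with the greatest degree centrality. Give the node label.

Miro

Degrees — Alice:1, Lena:1, Miro:4, Sven:2, Wes:2, Wiremu:2.
The maximum is 4, attained only by Miro.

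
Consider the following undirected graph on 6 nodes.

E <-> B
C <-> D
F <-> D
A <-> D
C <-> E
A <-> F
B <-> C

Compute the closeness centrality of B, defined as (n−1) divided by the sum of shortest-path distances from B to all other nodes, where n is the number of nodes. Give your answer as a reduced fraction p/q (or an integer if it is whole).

1/2

Distances from B: A:3, C:1, D:2, E:1, F:3. Sum = 10.
n = 6, so closeness = 5/10 = 1/2.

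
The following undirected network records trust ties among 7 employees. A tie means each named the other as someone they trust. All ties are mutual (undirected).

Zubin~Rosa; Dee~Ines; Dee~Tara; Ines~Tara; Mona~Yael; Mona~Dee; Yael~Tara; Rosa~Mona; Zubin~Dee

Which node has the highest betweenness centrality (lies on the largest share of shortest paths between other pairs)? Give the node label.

Dee

Unnormalized betweenness of each node: Dee:19/3, Ines:0, Mona:23/6, Rosa:5/6, Tara:11/6, Yael:5/6, Zubin:4/3.
Dee has the largest value, 19/3, making it the main broker — the node through which the most shortest paths run.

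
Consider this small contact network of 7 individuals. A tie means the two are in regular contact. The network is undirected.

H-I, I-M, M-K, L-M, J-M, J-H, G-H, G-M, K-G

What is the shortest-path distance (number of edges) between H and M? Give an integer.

2

One shortest route is H – J – M, which uses 2 edges, and H and M are not directly tied, so nothing shorter exists. So d(H,M) = 2.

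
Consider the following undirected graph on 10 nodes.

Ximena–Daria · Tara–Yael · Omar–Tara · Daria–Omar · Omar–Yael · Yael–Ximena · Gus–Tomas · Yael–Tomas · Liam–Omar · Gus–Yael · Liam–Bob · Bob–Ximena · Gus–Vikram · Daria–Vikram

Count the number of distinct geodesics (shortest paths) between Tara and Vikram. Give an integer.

2

The shortest distance is 3. The length-3 paths are: Tara–Omar–Daria–Vikram; Tara–Yael–Gus–Vikram.
That gives 2 distinct shortest paths.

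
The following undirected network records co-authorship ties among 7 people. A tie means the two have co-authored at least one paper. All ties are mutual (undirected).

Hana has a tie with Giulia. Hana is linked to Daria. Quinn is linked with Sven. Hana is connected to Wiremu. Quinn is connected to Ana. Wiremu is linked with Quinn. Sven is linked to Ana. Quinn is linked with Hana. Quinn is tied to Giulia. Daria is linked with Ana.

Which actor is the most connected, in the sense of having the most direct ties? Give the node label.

Quinn

Degrees — Ana:3, Daria:2, Giulia:2, Hana:4, Quinn:5, Sven:2, Wiremu:2.
The maximum is 5, attained only by Quinn.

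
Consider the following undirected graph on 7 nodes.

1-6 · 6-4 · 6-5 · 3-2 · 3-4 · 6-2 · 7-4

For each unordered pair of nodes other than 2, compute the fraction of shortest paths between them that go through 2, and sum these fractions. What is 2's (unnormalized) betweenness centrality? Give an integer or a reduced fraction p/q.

Pairs whose geodesics pass through 2 — 5–3: 1/2; 3–6: 1/2; 3–1: 1/2.
All other pairs contribute 0.
Summing the contributions gives betweenness(2) = 3/2.

3/2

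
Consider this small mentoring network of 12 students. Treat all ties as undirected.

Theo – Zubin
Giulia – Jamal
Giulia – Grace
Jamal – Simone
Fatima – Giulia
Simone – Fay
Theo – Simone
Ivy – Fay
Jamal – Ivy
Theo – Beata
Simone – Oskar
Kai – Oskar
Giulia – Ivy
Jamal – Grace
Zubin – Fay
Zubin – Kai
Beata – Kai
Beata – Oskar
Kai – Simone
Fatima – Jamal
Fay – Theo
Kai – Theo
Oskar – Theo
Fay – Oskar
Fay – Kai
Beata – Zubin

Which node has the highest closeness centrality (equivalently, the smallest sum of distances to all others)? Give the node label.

Farness (sum of distances to all others) for each node — Beata:26, Fatima:28, Fay:18, Giulia:24, Grace:28, Ivy:20, Jamal:19, Kai:19, Oskar:20, Simone:17, Theo:19, Zubin:24.
The smallest farness is 17, for Simone, so Simone has the highest closeness.

Simone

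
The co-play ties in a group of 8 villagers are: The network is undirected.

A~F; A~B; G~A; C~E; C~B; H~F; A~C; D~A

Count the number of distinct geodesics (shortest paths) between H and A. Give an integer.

The shortest distance is 2, and the only length-2 path is H–F–A. So there is exactly 1 shortest path.

1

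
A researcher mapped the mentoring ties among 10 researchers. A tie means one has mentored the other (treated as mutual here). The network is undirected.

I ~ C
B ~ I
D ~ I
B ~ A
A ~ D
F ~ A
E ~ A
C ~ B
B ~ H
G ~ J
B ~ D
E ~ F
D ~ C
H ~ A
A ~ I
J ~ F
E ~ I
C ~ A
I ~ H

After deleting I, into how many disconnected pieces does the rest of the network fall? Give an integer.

I's neighbors (A, B, C, D, E, and H) remain reachable from one another through other ties, so the rest of the network stays in one piece.

1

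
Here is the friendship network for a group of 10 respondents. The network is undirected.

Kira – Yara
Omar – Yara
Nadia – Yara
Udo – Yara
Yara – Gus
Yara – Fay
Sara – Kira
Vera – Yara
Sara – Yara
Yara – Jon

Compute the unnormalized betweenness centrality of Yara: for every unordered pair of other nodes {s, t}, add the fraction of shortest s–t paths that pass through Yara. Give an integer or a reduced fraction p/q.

35

Pairs whose geodesics pass through Yara — Omar–Fay: 1; Omar–Jon: 1; Omar–Udo: 1; Omar–Kira: 1; Omar–Gus: 1; Omar–Vera: 1; Omar–Sara: 1; Omar–Nadia: 1; Fay–Jon: 1; Fay–Udo: 1; Fay–Kira: 1; Fay–Gus: 1; Fay–Vera: 1; Fay–Sara: 1 … (+21 more pairs).
All other pairs contribute 0.
Summing the contributions gives betweenness(Yara) = 35.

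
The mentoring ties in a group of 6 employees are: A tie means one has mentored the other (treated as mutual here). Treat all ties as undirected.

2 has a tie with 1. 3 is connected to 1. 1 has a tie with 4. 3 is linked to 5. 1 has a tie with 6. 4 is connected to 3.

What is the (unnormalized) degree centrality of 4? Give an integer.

4 is directly tied to 1 and 3. That is 2 neighbors, so the degree of 4 is 2.

2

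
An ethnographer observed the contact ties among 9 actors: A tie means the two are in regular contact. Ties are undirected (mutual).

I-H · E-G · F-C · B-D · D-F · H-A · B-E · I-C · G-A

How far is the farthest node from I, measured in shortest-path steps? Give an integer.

Distances from I: A:2, B:4, C:1, D:3, E:4, F:2, G:3, H:1.
The largest is 4 (to E and B), so the eccentricity of I is 4.

4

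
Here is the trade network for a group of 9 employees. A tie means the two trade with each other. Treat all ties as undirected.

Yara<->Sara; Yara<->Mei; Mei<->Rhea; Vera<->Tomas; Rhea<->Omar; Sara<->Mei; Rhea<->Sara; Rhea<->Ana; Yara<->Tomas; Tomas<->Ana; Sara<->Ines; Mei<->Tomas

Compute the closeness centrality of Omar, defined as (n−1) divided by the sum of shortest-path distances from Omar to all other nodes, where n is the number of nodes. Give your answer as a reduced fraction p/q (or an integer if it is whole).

2/5

Distances from Omar: Ana:2, Ines:3, Mei:2, Rhea:1, Sara:2, Tomas:3, Vera:4, Yara:3. Sum = 20.
n = 9, so closeness = 8/20 = 2/5.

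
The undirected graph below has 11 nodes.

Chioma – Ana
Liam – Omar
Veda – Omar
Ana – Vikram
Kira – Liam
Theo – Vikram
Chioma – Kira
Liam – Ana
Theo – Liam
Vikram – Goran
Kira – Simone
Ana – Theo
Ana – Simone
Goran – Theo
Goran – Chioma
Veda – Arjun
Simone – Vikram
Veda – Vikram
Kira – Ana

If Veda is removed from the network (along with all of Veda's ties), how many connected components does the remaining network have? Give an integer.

Without Veda, the remaining ties split the others into: {Ana, Chioma, Goran, Kira, Liam, Omar, Simone, Theo, Vikram}; {Arjun}.
That's 2 separate components.

2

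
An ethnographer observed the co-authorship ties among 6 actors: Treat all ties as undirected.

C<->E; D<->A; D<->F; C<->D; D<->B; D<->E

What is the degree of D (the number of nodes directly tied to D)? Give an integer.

5

D is directly tied to A, B, C, E, and F. That is 5 neighbors, so the degree of D is 5.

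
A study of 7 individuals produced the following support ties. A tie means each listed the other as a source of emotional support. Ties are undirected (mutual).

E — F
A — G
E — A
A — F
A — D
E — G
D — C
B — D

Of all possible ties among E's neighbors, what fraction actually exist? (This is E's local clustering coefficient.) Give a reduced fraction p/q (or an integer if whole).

E's neighbors: A, F, and G (k = 3).
Possible neighbor pairs: C(3,2) = 3. Edges among them: A–F, A–G → e = 2.
Clustering(E) = 2/3.

2/3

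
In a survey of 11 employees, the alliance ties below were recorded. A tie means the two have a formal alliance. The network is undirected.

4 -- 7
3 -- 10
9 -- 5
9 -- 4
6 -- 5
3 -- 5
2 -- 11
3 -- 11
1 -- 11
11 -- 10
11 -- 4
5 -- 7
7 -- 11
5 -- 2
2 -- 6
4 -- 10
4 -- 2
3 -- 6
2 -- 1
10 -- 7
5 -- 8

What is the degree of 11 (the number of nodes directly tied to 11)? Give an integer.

11 is directly tied to 1, 2, 3, 4, 7, and 10. That is 6 neighbors, so the degree of 11 is 6.

6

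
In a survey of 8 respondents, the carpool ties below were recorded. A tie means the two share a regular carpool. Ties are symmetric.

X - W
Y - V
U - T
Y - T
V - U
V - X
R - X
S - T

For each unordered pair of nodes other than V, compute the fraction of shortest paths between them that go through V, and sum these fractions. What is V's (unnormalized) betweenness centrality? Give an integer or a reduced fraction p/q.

25/2

Pairs whose geodesics pass through V — X–S: 2/2; X–Y: 1; X–U: 1; X–T: 2/2; S–W: 2/2; S–R: 2/2; Y–U: 1/2; Y–W: 1; Y–R: 1; U–W: 1; U–R: 1; W–T: 2/2; R–T: 2/2.
All other pairs contribute 0.
Summing the contributions gives betweenness(V) = 25/2.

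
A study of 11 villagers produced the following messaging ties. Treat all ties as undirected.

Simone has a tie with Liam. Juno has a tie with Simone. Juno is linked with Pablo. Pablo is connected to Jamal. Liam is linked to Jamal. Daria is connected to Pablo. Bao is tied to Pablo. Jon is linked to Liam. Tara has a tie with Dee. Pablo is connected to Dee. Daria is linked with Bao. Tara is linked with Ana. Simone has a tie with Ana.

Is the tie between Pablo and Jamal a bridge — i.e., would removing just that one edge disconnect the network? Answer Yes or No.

Even without that edge, Pablo still reaches Jamal via Pablo – Juno – Simone – Liam – Jamal, so the network stays connected. Not a bridge.

No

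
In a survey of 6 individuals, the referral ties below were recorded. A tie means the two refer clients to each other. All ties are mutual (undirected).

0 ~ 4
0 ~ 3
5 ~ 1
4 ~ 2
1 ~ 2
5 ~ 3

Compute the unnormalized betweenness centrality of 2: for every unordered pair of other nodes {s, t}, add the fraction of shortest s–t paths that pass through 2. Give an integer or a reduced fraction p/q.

Pairs whose geodesics pass through 2 — 5–4: 1/2; 0–1: 1/2; 4–1: 1.
All other pairs contribute 0.
Summing the contributions gives betweenness(2) = 2.

2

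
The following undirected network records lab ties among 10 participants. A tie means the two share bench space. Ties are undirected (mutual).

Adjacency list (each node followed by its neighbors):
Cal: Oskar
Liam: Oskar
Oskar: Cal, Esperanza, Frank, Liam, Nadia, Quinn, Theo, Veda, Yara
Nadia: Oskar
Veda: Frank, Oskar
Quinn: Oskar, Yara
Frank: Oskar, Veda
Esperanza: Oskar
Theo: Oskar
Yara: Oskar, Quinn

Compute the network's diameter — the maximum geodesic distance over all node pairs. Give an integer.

2

Eccentricity of each node (its greatest distance to any other): Cal:2, Esperanza:2, Frank:2, Liam:2, Nadia:2, Oskar:1, Quinn:2, Theo:2, Veda:2, Yara:2.
The maximum eccentricity is 2, realized for instance by the pair Liam–Theo via Liam – Oskar – Theo. So the diameter is 2.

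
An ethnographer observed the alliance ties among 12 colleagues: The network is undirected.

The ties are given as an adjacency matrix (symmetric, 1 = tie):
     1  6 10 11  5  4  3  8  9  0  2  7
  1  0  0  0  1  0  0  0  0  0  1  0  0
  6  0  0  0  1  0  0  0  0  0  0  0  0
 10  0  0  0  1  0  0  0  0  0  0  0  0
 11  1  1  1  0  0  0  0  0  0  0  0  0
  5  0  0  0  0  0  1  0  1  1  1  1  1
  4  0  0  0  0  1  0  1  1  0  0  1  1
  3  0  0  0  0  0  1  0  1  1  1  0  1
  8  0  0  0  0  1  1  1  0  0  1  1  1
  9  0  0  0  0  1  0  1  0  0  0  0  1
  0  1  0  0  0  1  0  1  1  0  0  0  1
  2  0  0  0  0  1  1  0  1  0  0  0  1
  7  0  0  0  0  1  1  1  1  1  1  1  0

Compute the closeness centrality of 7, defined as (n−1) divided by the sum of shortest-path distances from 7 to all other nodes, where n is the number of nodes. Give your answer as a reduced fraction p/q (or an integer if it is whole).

11/20

Distances from 7: 0:1, 1:2, 2:1, 3:1, 4:1, 5:1, 6:4, 8:1, 9:1, 10:4, 11:3. Sum = 20.
n = 12, so closeness = 11/20.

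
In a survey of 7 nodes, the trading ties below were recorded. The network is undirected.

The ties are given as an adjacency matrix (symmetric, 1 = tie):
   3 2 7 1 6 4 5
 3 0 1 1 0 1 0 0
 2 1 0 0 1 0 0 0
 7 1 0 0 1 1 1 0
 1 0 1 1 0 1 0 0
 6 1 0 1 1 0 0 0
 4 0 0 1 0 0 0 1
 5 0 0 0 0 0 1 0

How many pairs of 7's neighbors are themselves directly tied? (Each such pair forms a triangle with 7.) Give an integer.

2

7's neighbors: 1, 3, 4, and 6.
Neighbor pairs that are themselves tied: 7–1–6; 7–3–6. Each forms one triangle with 7, for 2 in total.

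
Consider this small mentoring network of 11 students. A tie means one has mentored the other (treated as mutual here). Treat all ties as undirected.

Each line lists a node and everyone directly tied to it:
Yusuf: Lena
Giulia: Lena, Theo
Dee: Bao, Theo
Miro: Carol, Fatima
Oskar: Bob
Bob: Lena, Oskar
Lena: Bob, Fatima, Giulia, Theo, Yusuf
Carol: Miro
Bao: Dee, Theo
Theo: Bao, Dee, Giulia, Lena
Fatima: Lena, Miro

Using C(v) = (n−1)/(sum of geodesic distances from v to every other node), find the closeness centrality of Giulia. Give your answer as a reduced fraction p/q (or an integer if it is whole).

5/11

Distances from Giulia: Bao:2, Bob:2, Carol:4, Dee:2, Fatima:2, Lena:1, Miro:3, Oskar:3, Theo:1, Yusuf:2. Sum = 22.
n = 11, so closeness = 10/22 = 5/11.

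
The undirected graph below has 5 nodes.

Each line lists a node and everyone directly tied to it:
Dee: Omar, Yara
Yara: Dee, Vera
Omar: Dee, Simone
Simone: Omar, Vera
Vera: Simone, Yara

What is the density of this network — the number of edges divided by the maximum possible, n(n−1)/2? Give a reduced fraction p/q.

1/2

There are 5 edges and 5 nodes, so the maximum possible is C(5,2) = 10.
Density = 5/10 = 1/2.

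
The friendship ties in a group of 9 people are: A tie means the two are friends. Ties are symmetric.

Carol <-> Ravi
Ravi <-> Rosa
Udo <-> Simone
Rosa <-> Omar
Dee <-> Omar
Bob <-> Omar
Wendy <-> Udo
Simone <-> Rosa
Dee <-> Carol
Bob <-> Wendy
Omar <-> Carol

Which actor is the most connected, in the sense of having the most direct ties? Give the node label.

Degrees — Bob:2, Carol:3, Dee:2, Omar:4, Ravi:2, Rosa:3, Simone:2, Udo:2, Wendy:2.
The maximum is 4, attained only by Omar.

Omar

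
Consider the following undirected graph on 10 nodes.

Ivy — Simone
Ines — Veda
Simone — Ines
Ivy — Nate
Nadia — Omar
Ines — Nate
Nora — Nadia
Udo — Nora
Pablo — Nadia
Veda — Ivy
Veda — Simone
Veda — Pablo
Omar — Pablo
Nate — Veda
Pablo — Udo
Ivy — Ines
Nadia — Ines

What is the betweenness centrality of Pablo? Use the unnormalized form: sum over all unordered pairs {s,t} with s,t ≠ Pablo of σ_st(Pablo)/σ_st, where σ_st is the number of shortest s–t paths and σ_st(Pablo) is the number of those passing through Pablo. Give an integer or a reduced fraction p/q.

59/6

Pairs whose geodesics pass through Pablo — Ivy–Udo: 1; Ivy–Omar: 1/2; Veda–Nadia: 1/2; Veda–Udo: 1; Veda–Omar: 1; Veda–Nora: 2/3; Nate–Udo: 1; Nate–Omar: 1/2; Simone–Udo: 1; Simone–Omar: 1/2; Ines–Udo: 2/3; Nadia–Udo: 1/2; Udo–Omar: 1.
All other pairs contribute 0.
Summing the contributions gives betweenness(Pablo) = 59/6.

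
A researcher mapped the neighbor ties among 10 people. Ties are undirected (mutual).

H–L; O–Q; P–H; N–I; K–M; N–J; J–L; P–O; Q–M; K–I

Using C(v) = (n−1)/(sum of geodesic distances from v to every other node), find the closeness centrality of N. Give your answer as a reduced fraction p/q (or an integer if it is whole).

Distances from N: H:3, I:1, J:1, K:2, L:2, M:3, O:5, P:4, Q:4. Sum = 25.
n = 10, so closeness = 9/25.

9/25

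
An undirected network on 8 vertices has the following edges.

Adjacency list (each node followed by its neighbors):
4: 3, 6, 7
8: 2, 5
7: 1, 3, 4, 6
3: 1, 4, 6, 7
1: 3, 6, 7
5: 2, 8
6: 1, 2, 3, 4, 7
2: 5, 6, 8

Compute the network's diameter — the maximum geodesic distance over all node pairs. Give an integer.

3

Eccentricity of each node (its greatest distance to any other): 1:3, 2:2, 3:3, 4:3, 5:3, 6:2, 7:3, 8:3.
The maximum eccentricity is 3, realized for instance by the pair 5–3 via 5 – 2 – 6 – 3. So the diameter is 3.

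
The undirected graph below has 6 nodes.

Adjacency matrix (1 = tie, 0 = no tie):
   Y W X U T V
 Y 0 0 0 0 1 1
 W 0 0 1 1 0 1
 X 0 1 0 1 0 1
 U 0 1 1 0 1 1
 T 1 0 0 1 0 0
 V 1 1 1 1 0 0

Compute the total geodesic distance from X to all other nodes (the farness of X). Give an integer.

7

Distances from X: T:2, U:1, V:1, W:1, Y:2.
Sum = 2 + 1 + 1 + 1 + 2 = 7.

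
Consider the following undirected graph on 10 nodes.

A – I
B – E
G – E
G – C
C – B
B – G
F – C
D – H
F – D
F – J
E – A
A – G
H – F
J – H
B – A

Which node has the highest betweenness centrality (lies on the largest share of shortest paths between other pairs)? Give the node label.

Unnormalized betweenness of each node: A:8, B:15/2, C:20, D:0, E:0, F:37/2, G:15/2, H:1/2, I:0, J:0.
C has the largest value, 20, making it the main broker — the node through which the most shortest paths run.

C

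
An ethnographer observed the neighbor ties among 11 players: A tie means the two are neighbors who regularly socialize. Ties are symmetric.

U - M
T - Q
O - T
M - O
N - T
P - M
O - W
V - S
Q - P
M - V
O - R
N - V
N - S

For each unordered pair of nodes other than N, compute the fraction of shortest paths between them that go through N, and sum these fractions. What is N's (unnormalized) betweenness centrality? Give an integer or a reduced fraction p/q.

Pairs whose geodesics pass through N — O–S: 1/2; S–R: 1/2; S–T: 1; S–W: 1/2; S–Q: 1; T–V: 1; Q–V: 1/2.
All other pairs contribute 0.
Summing the contributions gives betweenness(N) = 5.

5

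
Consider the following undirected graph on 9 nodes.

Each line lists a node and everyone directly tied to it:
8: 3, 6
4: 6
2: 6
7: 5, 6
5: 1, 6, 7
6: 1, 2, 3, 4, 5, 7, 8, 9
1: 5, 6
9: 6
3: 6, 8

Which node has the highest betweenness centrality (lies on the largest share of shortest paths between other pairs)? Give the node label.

Unnormalized betweenness of each node: 1:0, 2:0, 3:0, 4:0, 5:1/2, 6:49/2, 7:0, 8:0, 9:0.
6 has the largest value, 49/2, making it the main broker — the node through which the most shortest paths run.

6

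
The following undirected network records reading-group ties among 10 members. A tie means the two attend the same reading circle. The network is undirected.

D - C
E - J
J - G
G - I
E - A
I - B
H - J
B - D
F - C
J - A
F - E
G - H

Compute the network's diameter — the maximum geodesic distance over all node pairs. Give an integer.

4

Eccentricity of each node (its greatest distance to any other): A:4, B:4, C:4, D:4, E:4, F:4, G:4, H:4, I:4, J:4.
The maximum eccentricity is 4, realized for instance by the pair E–B via E – J – G – I – B. So the diameter is 4.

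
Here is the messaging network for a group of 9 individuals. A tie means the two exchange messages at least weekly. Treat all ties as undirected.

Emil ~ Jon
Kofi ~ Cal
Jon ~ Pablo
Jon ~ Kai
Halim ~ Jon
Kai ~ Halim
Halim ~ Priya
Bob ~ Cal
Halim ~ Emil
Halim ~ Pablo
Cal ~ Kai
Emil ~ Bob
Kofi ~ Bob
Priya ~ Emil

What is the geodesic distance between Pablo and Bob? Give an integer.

3

One shortest route is Pablo – Halim – Emil – Bob, which uses 3 edges, and at distance 2 from Pablo we only reach {Emil, Kai, Priya}, which does not include Bob. So d(Pablo,Bob) = 3.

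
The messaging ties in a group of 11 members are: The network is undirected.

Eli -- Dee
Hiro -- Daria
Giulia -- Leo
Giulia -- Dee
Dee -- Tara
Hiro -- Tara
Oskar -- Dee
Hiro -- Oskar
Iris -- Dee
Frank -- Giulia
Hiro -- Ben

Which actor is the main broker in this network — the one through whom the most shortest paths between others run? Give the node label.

Dee

Unnormalized betweenness of each node: Ben:0, Daria:0, Dee:65/2, Eli:0, Frank:0, Giulia:17, Hiro:35/2, Iris:0, Leo:0, Oskar:9, Tara:9.
Dee has the largest value, 65/2, making it the main broker — the node through which the most shortest paths run.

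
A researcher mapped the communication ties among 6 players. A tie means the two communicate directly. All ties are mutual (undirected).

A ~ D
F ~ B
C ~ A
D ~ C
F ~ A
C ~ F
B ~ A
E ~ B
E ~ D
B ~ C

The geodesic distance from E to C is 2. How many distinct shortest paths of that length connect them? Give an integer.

2

The shortest distance is 2. The length-2 paths are: E–B–C; E–D–C.
That gives 2 distinct shortest paths.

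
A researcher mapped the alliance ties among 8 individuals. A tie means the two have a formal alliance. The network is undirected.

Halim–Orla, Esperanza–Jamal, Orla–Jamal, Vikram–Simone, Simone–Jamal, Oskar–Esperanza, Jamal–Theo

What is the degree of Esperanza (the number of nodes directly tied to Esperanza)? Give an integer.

Esperanza is directly tied to Jamal and Oskar. That is 2 neighbors, so the degree of Esperanza is 2.

2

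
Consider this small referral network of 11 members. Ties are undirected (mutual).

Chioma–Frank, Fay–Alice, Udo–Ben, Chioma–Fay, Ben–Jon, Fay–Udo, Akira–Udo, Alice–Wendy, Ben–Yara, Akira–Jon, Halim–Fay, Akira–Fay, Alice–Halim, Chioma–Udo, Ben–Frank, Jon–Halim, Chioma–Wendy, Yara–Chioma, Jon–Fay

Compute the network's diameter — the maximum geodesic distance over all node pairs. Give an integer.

3

Eccentricity of each node (its greatest distance to any other): Akira:3, Alice:3, Ben:3, Chioma:2, Fay:2, Frank:3, Halim:3, Jon:3, Udo:2, Wendy:3, Yara:3.
The maximum eccentricity is 3, realized for instance by the pair Frank–Akira via Frank – Ben – Jon – Akira. So the diameter is 3.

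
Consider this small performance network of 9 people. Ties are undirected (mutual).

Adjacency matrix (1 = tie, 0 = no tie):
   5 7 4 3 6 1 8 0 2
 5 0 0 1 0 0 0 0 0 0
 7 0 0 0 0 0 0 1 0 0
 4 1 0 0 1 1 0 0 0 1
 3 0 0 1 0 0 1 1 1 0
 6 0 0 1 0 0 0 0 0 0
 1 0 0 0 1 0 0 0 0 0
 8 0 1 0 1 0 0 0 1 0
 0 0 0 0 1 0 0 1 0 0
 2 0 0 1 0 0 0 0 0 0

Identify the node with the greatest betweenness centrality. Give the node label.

3

Unnormalized betweenness of each node: 0:0, 1:0, 2:0, 3:19, 4:18, 5:0, 6:0, 7:0, 8:7.
3 has the largest value, 19, making it the main broker — the node through which the most shortest paths run.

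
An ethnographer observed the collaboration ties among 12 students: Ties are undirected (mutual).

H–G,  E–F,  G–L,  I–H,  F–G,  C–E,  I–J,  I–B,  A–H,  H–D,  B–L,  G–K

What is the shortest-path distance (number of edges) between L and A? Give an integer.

One shortest route is L – G – H – A, which uses 3 edges, and at distance 2 from L we only reach {F, H, I, K}, which does not include A. So d(L,A) = 3.

3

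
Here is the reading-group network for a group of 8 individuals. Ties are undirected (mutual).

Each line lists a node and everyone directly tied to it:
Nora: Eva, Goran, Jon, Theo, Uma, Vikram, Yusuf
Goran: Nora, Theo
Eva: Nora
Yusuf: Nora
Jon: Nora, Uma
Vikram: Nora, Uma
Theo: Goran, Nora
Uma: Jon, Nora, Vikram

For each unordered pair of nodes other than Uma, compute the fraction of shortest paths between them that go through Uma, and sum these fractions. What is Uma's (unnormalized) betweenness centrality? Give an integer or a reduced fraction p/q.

Pairs whose geodesics pass through Uma — Vikram–Jon: 1/2.
All other pairs contribute 0.
Summing the contributions gives betweenness(Uma) = 1/2.

1/2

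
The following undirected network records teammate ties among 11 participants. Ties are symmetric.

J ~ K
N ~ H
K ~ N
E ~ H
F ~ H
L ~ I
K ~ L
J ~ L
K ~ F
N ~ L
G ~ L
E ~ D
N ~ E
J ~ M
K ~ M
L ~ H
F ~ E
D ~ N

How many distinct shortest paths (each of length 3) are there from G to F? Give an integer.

The shortest distance is 3. The length-3 paths are: G–L–K–F; G–L–H–F.
That gives 2 distinct shortest paths.

2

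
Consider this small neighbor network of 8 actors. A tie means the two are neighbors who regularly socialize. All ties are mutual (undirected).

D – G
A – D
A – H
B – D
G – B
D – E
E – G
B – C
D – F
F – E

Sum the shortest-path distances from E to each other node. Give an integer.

Distances from E: A:2, B:2, C:3, D:1, F:1, G:1, H:3.
Sum = 2 + 2 + 3 + 1 + 1 + 1 + 3 = 13.

13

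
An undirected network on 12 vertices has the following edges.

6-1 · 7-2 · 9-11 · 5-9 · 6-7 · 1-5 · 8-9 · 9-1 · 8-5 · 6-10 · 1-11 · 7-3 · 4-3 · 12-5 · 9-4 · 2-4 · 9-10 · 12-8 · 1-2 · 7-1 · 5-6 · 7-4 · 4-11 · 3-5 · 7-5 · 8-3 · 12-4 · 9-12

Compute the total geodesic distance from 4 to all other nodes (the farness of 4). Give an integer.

Distances from 4: 1:2, 2:1, 3:1, 5:2, 6:2, 7:1, 8:2, 9:1, 10:2, 11:1, 12:1.
Sum = 2 + 1 + 1 + 2 + 2 + 1 + 2 + 1 + 2 + 1 + 1 = 16.

16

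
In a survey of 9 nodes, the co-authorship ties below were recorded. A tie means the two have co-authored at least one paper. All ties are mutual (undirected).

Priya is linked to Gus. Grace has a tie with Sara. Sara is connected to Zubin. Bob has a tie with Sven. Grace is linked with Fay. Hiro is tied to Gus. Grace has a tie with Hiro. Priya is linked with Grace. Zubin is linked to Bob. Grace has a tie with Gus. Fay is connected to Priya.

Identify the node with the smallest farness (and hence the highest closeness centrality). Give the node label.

Farness (sum of distances to all others) for each node — Bob:23, Fay:20, Grace:14, Gus:19, Hiro:20, Priya:19, Sara:15, Sven:30, Zubin:18.
The smallest farness is 14, for Grace, so Grace has the highest closeness.

Grace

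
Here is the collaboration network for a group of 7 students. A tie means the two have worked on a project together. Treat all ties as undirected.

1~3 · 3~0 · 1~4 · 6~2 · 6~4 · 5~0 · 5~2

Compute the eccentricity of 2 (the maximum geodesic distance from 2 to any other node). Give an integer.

Distances from 2: 0:2, 1:3, 3:3, 4:2, 5:1, 6:1.
The largest is 3 (to 1 and 3), so the eccentricity of 2 is 3.

3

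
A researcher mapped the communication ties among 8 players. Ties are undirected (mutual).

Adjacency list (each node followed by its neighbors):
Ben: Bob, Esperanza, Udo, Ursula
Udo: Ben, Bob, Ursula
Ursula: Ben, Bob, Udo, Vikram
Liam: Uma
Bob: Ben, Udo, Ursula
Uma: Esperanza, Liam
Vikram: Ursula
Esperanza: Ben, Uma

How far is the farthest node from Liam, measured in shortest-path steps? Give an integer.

5

Distances from Liam: Ben:3, Bob:4, Esperanza:2, Udo:4, Uma:1, Ursula:4, Vikram:5.
The largest is 5 (to Vikram), so the eccentricity of Liam is 5.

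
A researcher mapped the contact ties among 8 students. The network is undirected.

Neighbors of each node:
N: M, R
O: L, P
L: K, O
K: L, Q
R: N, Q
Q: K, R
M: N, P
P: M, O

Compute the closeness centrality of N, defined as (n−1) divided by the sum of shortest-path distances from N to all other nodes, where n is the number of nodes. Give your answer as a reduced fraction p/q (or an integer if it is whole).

7/16

Distances from N: K:3, L:4, M:1, O:3, P:2, Q:2, R:1. Sum = 16.
n = 8, so closeness = 7/16.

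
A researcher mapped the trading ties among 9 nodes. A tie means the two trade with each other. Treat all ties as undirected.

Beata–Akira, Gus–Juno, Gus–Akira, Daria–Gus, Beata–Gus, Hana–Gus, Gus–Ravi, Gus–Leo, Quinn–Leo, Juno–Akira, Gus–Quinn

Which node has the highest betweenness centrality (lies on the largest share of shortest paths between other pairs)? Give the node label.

Unnormalized betweenness of each node: Akira:1/2, Beata:0, Daria:0, Gus:49/2, Hana:0, Juno:0, Leo:0, Quinn:0, Ravi:0.
Gus has the largest value, 49/2, making it the main broker — the node through which the most shortest paths run.

Gus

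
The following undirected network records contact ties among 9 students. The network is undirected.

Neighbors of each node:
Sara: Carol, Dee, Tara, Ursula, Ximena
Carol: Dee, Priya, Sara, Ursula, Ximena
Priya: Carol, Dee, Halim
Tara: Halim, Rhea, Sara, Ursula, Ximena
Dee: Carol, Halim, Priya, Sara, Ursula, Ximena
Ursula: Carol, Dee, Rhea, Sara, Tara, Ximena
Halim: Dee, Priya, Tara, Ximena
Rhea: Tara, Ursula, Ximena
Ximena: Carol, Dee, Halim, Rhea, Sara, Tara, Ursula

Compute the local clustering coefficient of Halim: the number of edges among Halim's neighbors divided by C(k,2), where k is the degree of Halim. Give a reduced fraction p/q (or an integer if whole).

1/2

Halim's neighbors: Dee, Priya, Tara, and Ximena (k = 4).
Possible neighbor pairs: C(4,2) = 6. Edges among them: Dee–Priya, Dee–Ximena, Tara–Ximena → e = 3.
Clustering(Halim) = 3/6 = 1/2.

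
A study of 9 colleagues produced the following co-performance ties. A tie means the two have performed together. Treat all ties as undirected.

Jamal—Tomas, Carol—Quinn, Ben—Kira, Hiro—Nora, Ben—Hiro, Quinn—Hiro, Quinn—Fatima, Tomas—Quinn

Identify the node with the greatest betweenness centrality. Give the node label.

Quinn

Unnormalized betweenness of each node: Ben:7, Carol:0, Fatima:0, Hiro:17, Jamal:0, Kira:0, Nora:0, Quinn:21, Tomas:7.
Quinn has the largest value, 21, making it the main broker — the node through which the most shortest paths run.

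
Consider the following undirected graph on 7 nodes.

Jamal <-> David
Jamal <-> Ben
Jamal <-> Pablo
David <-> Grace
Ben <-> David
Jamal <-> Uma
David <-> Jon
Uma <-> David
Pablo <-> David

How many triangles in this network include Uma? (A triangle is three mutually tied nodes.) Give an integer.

1

Uma's neighbors: David and Jamal.
Neighbor pairs that are themselves tied: Uma–David–Jamal. Each forms one triangle with Uma, for 1 in total.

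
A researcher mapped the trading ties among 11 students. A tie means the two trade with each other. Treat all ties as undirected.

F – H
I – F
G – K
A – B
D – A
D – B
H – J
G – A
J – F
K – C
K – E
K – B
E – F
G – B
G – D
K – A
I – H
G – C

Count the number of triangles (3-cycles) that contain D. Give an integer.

D's neighbors: A, B, and G.
Neighbor pairs that are themselves tied: D–A–B; D–A–G; D–B–G. Each forms one triangle with D, for 3 in total.

3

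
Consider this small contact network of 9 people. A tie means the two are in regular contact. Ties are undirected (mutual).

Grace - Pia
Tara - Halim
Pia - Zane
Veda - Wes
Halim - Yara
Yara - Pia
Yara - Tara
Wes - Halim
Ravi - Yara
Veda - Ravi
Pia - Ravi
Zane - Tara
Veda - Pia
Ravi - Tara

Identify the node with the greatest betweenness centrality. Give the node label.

Pia

Unnormalized betweenness of each node: Grace:0, Halim:5/2, Pia:10, Ravi:13/6, Tara:3, Veda:7/2, Wes:1, Yara:19/6, Zane:2/3.
Pia has the largest value, 10, making it the main broker — the node through which the most shortest paths run.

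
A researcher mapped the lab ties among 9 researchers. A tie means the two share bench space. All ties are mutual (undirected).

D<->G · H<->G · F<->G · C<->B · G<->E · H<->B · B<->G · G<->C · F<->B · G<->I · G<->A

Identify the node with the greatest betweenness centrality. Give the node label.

Unnormalized betweenness of each node: A:0, B:3/2, C:0, D:0, E:0, F:0, G:47/2, H:0, I:0.
G has the largest value, 47/2, making it the main broker — the node through which the most shortest paths run.

G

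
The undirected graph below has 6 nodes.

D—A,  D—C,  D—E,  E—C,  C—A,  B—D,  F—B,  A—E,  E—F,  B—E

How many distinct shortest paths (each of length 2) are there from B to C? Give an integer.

2

The shortest distance is 2. The length-2 paths are: B–E–C; B–D–C.
That gives 2 distinct shortest paths.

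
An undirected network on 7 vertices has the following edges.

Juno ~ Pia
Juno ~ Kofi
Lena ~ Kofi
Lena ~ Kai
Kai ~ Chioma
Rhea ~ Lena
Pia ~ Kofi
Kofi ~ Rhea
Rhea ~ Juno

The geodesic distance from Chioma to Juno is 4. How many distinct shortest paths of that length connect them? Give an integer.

The shortest distance is 4. The length-4 paths are: Chioma–Kai–Lena–Rhea–Juno; Chioma–Kai–Lena–Kofi–Juno.
That gives 2 distinct shortest paths.

2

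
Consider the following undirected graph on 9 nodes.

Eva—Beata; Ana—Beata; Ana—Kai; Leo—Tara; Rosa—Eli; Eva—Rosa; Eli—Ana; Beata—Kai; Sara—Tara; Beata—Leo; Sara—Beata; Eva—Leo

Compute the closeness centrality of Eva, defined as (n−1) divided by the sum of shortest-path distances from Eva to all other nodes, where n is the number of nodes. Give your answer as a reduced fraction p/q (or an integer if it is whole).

Distances from Eva: Ana:2, Beata:1, Eli:2, Kai:2, Leo:1, Rosa:1, Sara:2, Tara:2. Sum = 13.
n = 9, so closeness = 8/13.

8/13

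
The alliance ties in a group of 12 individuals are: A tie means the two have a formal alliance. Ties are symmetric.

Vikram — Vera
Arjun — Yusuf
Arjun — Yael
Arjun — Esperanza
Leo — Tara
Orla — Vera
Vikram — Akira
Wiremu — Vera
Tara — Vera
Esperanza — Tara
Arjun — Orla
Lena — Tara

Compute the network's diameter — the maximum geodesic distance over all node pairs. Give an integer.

5

Eccentricity of each node (its greatest distance to any other): Akira:5, Arjun:4, Esperanza:4, Lena:4, Leo:4, Orla:3, Tara:3, Vera:3, Vikram:4, Wiremu:4, Yael:5, Yusuf:5.
The maximum eccentricity is 5, realized for instance by the pair Yusuf–Akira via Yusuf – Arjun – Orla – Vera – Vikram – Akira. So the diameter is 5.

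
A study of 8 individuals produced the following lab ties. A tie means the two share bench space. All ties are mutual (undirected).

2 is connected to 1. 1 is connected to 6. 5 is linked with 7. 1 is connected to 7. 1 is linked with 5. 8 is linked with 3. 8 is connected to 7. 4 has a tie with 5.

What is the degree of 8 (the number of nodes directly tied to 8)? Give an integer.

8 is directly tied to 3 and 7. That is 2 neighbors, so the degree of 8 is 2.

2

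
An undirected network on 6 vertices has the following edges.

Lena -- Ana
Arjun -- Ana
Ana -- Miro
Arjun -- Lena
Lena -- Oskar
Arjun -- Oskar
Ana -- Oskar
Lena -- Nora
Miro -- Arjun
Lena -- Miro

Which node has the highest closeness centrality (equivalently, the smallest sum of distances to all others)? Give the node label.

Farness (sum of distances to all others) for each node — Ana:6, Arjun:6, Lena:5, Miro:7, Nora:9, Oskar:7.
The smallest farness is 5, for Lena, so Lena has the highest closeness.

Lena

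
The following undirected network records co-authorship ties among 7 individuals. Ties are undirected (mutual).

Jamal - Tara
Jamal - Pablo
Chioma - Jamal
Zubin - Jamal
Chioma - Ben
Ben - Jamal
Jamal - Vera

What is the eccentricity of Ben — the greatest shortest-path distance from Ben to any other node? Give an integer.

Distances from Ben: Chioma:1, Jamal:1, Pablo:2, Tara:2, Vera:2, Zubin:2.
The largest is 2 (to Pablo, Vera, Zubin, and Tara), so the eccentricity of Ben is 2.

2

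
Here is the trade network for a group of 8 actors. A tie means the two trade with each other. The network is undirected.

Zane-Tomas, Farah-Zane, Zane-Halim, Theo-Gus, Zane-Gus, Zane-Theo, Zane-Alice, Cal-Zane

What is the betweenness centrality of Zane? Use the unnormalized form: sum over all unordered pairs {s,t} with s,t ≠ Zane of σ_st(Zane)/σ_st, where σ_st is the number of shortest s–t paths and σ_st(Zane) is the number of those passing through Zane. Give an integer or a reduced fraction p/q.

20

Pairs whose geodesics pass through Zane — Theo–Halim: 1; Theo–Alice: 1; Theo–Farah: 1; Theo–Tomas: 1; Theo–Cal: 1; Halim–Alice: 1; Halim–Farah: 1; Halim–Tomas: 1; Halim–Cal: 1; Halim–Gus: 1; Alice–Farah: 1; Alice–Tomas: 1; Alice–Cal: 1; Alice–Gus: 1 … (+6 more pairs).
All other pairs contribute 0.
Summing the contributions gives betweenness(Zane) = 20.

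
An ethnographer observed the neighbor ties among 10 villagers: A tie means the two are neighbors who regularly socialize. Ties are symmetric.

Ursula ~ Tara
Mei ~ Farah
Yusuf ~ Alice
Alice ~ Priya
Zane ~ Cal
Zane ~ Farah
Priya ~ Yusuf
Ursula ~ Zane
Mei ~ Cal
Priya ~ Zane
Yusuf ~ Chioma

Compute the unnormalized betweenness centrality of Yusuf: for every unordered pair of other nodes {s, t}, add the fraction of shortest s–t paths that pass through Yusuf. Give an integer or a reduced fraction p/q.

Pairs whose geodesics pass through Yusuf — Tara–Chioma: 1; Cal–Chioma: 1; Mei–Chioma: 2/2; Ursula–Chioma: 1; Zane–Chioma: 1; Farah–Chioma: 1; Chioma–Priya: 1; Chioma–Alice: 1.
All other pairs contribute 0.
Summing the contributions gives betweenness(Yusuf) = 8.

8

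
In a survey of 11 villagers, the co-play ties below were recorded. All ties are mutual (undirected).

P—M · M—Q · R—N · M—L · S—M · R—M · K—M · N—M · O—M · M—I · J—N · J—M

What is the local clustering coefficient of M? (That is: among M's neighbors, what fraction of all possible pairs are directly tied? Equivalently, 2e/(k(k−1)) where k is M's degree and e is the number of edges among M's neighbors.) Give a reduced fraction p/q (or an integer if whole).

M's neighbors: I, J, K, L, N, O, P, Q, R, and S (k = 10).
Possible neighbor pairs: C(10,2) = 45. Edges among them: J–N, N–R → e = 2.
Clustering(M) = 2/45.

2/45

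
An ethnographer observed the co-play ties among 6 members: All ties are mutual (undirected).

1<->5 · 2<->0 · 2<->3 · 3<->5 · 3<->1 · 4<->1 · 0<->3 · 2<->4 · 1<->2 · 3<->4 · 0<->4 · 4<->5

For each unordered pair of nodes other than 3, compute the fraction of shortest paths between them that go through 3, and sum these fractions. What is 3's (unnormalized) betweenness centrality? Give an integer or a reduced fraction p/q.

Pairs whose geodesics pass through 3 — 0–5: 1/2; 0–1: 1/3; 5–2: 1/3.
All other pairs contribute 0.
Summing the contributions gives betweenness(3) = 7/6.

7/6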